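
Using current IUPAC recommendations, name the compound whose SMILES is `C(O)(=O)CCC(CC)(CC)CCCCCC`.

4,4-diethyldecanoic acid

Counting along the main chain through the –COOH group gives 10 carbons: the parent is decane.
A carboxylic acid (terminal –COOH) is the principal characteristic group, giving the suffix -oic acid.
Number the chain so that the carboxylic acid carbon is C-1 by definition.
That gives two ethyl groups at C-4.
Putting it together: 4,4-diethyldecanoic acid.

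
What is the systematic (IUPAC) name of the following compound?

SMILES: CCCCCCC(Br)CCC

The parent chain contains 10 carbons (decane).
Number the chain so that the substituent locant set {4} is lower than {7} at the first point of difference.
That gives a bromo group at C-4.
Putting it together: 4-bromodecane.

4-bromodecane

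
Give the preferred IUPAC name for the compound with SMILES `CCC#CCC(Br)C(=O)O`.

The longest carbon chain that includes the –COOH group and the multiple bond has 7 carbons, so the parent hydride is heptane.
A carboxylic acid (terminal –COOH) is the principal characteristic group, giving the suffix -oic acid.
A C≡C triple bond in the chain gives the infix -yne-.
Number the chain so that the carboxylic acid carbon is C-1 by definition.
With this numbering: the triple bond between C-4 and C-5; a bromo group at C-2.
The name is 2-bromohept-4-ynoic acid.

2-bromohept-4-ynoic acid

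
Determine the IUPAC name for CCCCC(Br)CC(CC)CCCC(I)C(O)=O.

Counting along the main chain through the –COOH group gives 12 carbons: the parent is dodecane.
A carboxylic acid (terminal –COOH) is the principal characteristic group, giving the suffix -oic acid.
The numbering direction is chosen so that the carboxylic acid carbon is C-1 by definition.
That gives a bromo group at C-8; an ethyl group at C-6; an iodo group at C-2.
Substituent prefixes are cited in alphabetical order (multiplying prefixes like di-/tri- are ignored for ordering).
Assembling the pieces gives 8-bromo-6-ethyl-2-iodododecanoic acid.

8-bromo-6-ethyl-2-iodododecanoic acid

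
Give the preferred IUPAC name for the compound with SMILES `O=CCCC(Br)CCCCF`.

4-bromo-8-fluorooctanal

Counting along the main chain through the –CHO group gives 8 carbons: the parent is octane.
An aldehyde (terminal –CHO) is the principal characteristic group, giving the suffix -al.
Choose the numbering such that the aldehyde carbon is C-1 by definition.
With this numbering: a bromo group at C-4; a fluoro group at C-8.
Substituent prefixes are cited in alphabetical order (multiplying prefixes like di-/tri- are ignored for ordering).
Putting it together: 4-bromo-8-fluorooctanal.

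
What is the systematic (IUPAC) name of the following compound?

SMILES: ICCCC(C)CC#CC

Counting along the main chain through the multiple bond gives 8 carbons: the parent is octane.
The chain contains a C≡C triple bond, so the unsaturation ending is -yne.
Choose the numbering such that numbering from this end puts the triple bond at C-2 rather than C-6.
With this numbering: the triple bond between C-2 and C-3; an iodo group at C-8; a methyl group at C-5.
The substituents are ordered alphabetically, ignoring any di-/tri- multipliers.
Assembling the pieces gives 8-iodo-5-methyloct-2-yne.

8-iodo-5-methyloct-2-yne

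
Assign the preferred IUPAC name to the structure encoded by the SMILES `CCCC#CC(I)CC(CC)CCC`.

8-ethyl-6-iodoundec-4-yne

Counting along the main chain through the multiple bond gives 11 carbons: the parent is undecane.
There is one C≡C triple bond, indicated by the ending -yne.
Choose the numbering such that numbering from this end puts the triple bond at C-4 rather than C-7.
This places the triple bond between C-4 and C-5; an ethyl group at C-8; an iodo group at C-6.
The substituents are ordered alphabetically, ignoring any di-/tri- multipliers.
Assembling the pieces gives 8-ethyl-6-iodoundec-4-yne.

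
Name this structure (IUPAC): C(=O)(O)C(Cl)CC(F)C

2-chloro-4-fluoropentanoic acid

Counting along the main chain through the –COOH group gives 5 carbons: the parent is pentane.
The principal characteristic group is a carboxylic acid (terminal –COOH), named with the suffix -oic acid.
Choose the numbering such that the carboxylic acid carbon is C-1 by definition.
This places a chloro group at C-2; a fluoro group at C-4.
Substituent prefixes are cited in alphabetical order (multiplying prefixes like di-/tri- are ignored for ordering).
The name is 2-chloro-4-fluoropentanoic acid.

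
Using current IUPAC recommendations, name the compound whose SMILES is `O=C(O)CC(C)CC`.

3-methylpentanoic acid

Counting along the main chain through the –COOH group gives 5 carbons: the parent is pentane.
The principal characteristic group is a carboxylic acid (terminal –COOH), named with the suffix -oic acid.
The numbering direction is chosen so that the carboxylic acid carbon is C-1 by definition.
With this numbering: a methyl group at C-3.
Assembling the pieces gives 3-methylpentanoic acid.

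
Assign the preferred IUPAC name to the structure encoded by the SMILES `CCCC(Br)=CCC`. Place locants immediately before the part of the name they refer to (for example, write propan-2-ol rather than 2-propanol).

The longest carbon chain that includes the multiple bond has 7 carbons, so the parent hydride is heptane.
The chain contains a C=C double bond, so the unsaturation ending is -ene.
The numbering direction is chosen so that numbering from this end puts the double bond at C-3 rather than C-4.
This places the double bond between C-3 and C-4; a bromo group at C-4.
The name is 4-bromohept-3-ene.

4-bromohept-3-ene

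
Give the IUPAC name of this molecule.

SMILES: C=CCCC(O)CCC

oct-7-en-4-ol

Counting along the main chain through the –OH group and the multiple bond gives 8 carbons: the parent is octane.
An alcohol (–OH) is the principal characteristic group, giving the suffix -ol.
A C=C double bond in the chain gives the infix -ene-.
Choose the numbering such that numbering from this end puts the hydroxyl group at C-4 rather than C-5.
With this numbering: the hydroxyl at C-4; the double bond between C-7 and C-8.
Assembling the pieces gives oct-7-en-4-ol.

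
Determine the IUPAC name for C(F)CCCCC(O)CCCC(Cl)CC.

10-chloro-1-fluorododecan-6-ol

The longest chain bearing the –OH group is 12 carbons long (dodecane).
The principal characteristic group is an alcohol (–OH), named with the suffix -ol.
Number the chain so that numbering from this end puts the hydroxyl group at C-6 rather than C-7.
This places the hydroxyl at C-6; a chloro group at C-10; a fluoro group at C-1.
Substituent prefixes are cited in alphabetical order (multiplying prefixes like di-/tri- are ignored for ordering).
The name is 10-chloro-1-fluorododecan-6-ol.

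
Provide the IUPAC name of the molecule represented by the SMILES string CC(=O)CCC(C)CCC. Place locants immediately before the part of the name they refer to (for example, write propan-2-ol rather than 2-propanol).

5-methyloctan-2-one

Counting along the main chain through the carbonyl gives 8 carbons: the parent is octane.
The highest-priority functional group is a ketone (C=O on an internal carbon), so the name ends in -one.
The numbering direction is chosen so that numbering from this end puts the carbonyl group at C-2 rather than C-7.
That gives the carbonyl at C-2; a methyl group at C-5.
The name is 5-methyloctan-2-one.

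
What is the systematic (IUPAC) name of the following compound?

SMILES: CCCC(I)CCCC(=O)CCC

8-iodoundecan-4-one

The longest chain bearing the carbonyl is 11 carbons long (undecane).
The principal characteristic group is a ketone (C=O on an internal carbon), named with the suffix -one.
Number the chain so that numbering from this end puts the carbonyl group at C-4 rather than C-8.
This places the carbonyl at C-4; an iodo group at C-8.
Assembling the pieces gives 8-iodoundecan-4-one.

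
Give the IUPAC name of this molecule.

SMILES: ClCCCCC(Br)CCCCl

4-bromo-1,8-dichlorooctane

The longest continuous carbon chain has 8 atoms, so the parent hydride is octane.
The numbering direction is chosen so that the substituent locant set {1,4,8} is lower than {1,5,8} at the first point of difference.
With this numbering: a bromo group at C-4; chloro groups at C-1 and C-8.
Prefixes are listed alphabetically: bromo, chloro.
Putting it together: 4-bromo-1,8-dichlorooctane.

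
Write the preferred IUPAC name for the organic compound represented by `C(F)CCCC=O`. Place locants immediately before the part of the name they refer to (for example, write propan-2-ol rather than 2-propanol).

The longest carbon chain that includes the –CHO group has 5 carbons, so the parent hydride is pentane.
An aldehyde (terminal –CHO) is the principal characteristic group, giving the suffix -al.
Choose the numbering such that the aldehyde carbon is C-1 by definition.
That gives a fluoro group at C-5.
Assembling the pieces gives 5-fluoropentanal.

5-fluoropentanal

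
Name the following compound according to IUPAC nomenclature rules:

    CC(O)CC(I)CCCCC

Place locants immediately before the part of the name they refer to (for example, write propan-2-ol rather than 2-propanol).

4-iodononan-2-ol

The longest chain bearing the –OH group is 9 carbons long (nonane).
The principal characteristic group is an alcohol (–OH), named with the suffix -ol.
The numbering direction is chosen so that numbering from this end puts the hydroxyl group at C-2 rather than C-8.
That gives the hydroxyl at C-2; an iodo group at C-4.
The name is 4-iodononan-2-ol.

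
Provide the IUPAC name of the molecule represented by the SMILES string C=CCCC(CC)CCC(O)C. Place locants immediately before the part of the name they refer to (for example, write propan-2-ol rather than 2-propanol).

The longest carbon chain that includes the –OH group and the multiple bond has 9 carbons, so the parent hydride is nonane.
The highest-priority functional group is an alcohol (–OH), so the name ends in -ol.
The chain contains a C=C double bond, so the unsaturation ending is -ene.
Choose the numbering such that numbering from this end puts the hydroxyl group at C-2 rather than C-8.
That gives the hydroxyl at C-2; the double bond between C-8 and C-9; an ethyl group at C-5.
The name is 5-ethylnon-8-en-2-ol.

5-ethylnon-8-en-2-ol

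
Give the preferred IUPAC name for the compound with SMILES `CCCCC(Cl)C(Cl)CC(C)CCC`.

6,7-dichloro-4-methylundecane

The longest continuous carbon chain has 11 atoms, so the parent hydride is undecane.
Number the chain so that the substituent locant set {4,6,7} is lower than {5,6,8} at the first point of difference.
This places chloro groups at C-6 and C-7; a methyl group at C-4.
The substituents are ordered alphabetically, ignoring any di-/tri- multipliers.
The name is 6,7-dichloro-4-methylundecane.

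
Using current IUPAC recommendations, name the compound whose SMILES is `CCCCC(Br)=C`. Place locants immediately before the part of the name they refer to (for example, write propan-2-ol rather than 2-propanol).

Counting along the main chain through the multiple bond gives 6 carbons: the parent is hexane.
A C=C double bond in the chain gives the infix -ene-.
Number the chain so that numbering from this end puts the double bond at C-1 rather than C-5.
This places the double bond between C-1 and C-2; a bromo group at C-2.
Assembling the pieces gives 2-bromohex-1-ene.

2-bromohex-1-ene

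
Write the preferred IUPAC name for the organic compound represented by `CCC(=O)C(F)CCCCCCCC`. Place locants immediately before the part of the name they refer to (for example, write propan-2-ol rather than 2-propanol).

Counting along the main chain through the carbonyl gives 12 carbons: the parent is dodecane.
The highest-priority functional group is a ketone (C=O on an internal carbon), so the name ends in -one.
Number the chain so that numbering from this end puts the carbonyl group at C-3 rather than C-10.
This places the carbonyl at C-3; a fluoro group at C-4.
Assembling the pieces gives 4-fluorododecan-3-one.

4-fluorododecan-3-one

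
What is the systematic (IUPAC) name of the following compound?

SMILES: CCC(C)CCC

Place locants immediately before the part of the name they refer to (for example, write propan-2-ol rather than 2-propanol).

The parent chain contains 6 carbons (hexane).
Number the chain so that the substituent locant set {3} is lower than {4} at the first point of difference.
With this numbering: a methyl group at C-3.
The name is 3-methylhexane.

3-methylhexane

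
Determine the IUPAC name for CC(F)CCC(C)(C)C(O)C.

The longest carbon chain that includes the –OH group has 7 carbons, so the parent hydride is heptane.
The highest-priority functional group is an alcohol (–OH), so the name ends in -ol.
The numbering direction is chosen so that numbering from this end puts the hydroxyl group at C-2 rather than C-6.
That gives the hydroxyl at C-2; a fluoro group at C-6; two methyl groups at C-3.
Prefixes are listed alphabetically: fluoro, methyl.
Putting it together: 6-fluoro-3,3-dimethylheptan-2-ol.

6-fluoro-3,3-dimethylheptan-2-ol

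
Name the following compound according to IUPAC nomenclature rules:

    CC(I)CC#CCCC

The longest chain bearing the multiple bond is 8 carbons long (octane).
A C≡C triple bond in the chain gives the infix -yne-.
The numbering direction is chosen so that the substituent locant set {2} is lower than {7} at the first point of difference.
With this numbering: the triple bond between C-4 and C-5; an iodo group at C-2.
The name is 2-iodooct-4-yne.

2-iodooct-4-yne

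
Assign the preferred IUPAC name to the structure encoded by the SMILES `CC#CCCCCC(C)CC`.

The longest carbon chain that includes the multiple bond has 10 carbons, so the parent hydride is decane.
There is one C≡C triple bond, indicated by the ending -yne.
The numbering direction is chosen so that numbering from this end puts the triple bond at C-2 rather than C-8.
This places the triple bond between C-2 and C-3; a methyl group at C-8.
Assembling the pieces gives 8-methyldec-2-yne.

8-methyldec-2-yne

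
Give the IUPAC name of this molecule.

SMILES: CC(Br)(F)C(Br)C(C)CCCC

The longest continuous carbon chain has 8 atoms, so the parent hydride is octane.
Choose the numbering such that the substituent locant set {2,2,3,4} is lower than {5,6,7,7} at the first point of difference.
With this numbering: bromo groups at C-2 and C-3; a fluoro group at C-2; a methyl group at C-4.
The substituents are ordered alphabetically, ignoring any di-/tri- multipliers.
The name is 2,3-dibromo-2-fluoro-4-methyloctane.

2,3-dibromo-2-fluoro-4-methyloctane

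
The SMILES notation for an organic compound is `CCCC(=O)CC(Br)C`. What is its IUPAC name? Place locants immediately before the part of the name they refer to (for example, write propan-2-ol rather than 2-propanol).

2-bromoheptan-4-one

The longest carbon chain that includes the carbonyl has 7 carbons, so the parent hydride is heptane.
The highest-priority functional group is a ketone (C=O on an internal carbon), so the name ends in -one.
Choose the numbering such that the substituent locant set {2} is lower than {6} at the first point of difference.
That gives the carbonyl at C-4; a bromo group at C-2.
Assembling the pieces gives 2-bromoheptan-4-one.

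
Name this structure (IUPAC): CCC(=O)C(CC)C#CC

4-ethylhept-5-yn-3-one

The longest carbon chain that includes the carbonyl and the multiple bond has 7 carbons, so the parent hydride is heptane.
The highest-priority functional group is a ketone (C=O on an internal carbon), so the name ends in -one.
A C≡C triple bond in the chain gives the infix -yne-.
The numbering direction is chosen so that numbering from this end puts the carbonyl group at C-3 rather than C-5.
This places the carbonyl at C-3; the triple bond between C-5 and C-6; an ethyl group at C-4.
Putting it together: 4-ethylhept-5-yn-3-one.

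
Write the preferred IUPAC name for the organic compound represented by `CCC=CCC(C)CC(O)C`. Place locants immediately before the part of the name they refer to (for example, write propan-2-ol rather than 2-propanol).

4-methylnon-6-en-2-ol

The longest chain bearing the –OH group and the multiple bond is 9 carbons long (nonane).
An alcohol (–OH) is the principal characteristic group, giving the suffix -ol.
There is one C=C double bond, indicated by the ending -ene.
Number the chain so that numbering from this end puts the hydroxyl group at C-2 rather than C-8.
That gives the hydroxyl at C-2; the double bond between C-6 and C-7; a methyl group at C-4.
Putting it together: 4-methylnon-6-en-2-ol.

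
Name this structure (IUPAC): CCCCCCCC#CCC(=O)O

undec-3-ynoic acid

Counting along the main chain through the –COOH group and the multiple bond gives 11 carbons: the parent is undecane.
The principal characteristic group is a carboxylic acid (terminal –COOH), named with the suffix -oic acid.
There is one C≡C triple bond, indicated by the ending -yne.
The numbering direction is chosen so that the carboxylic acid carbon is C-1 by definition.
This places the triple bond between C-3 and C-4.
Assembling the pieces gives undec-3-ynoic acid.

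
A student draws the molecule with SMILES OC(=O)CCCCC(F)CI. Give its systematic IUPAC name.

The longest chain bearing the –COOH group is 7 carbons long (heptane).
The highest-priority functional group is a carboxylic acid (terminal –COOH), so the name ends in -oic acid.
Choose the numbering such that the carboxylic acid carbon is C-1 by definition.
That gives a fluoro group at C-6; an iodo group at C-7.
The substituents are ordered alphabetically, ignoring any di-/tri- multipliers.
Putting it together: 6-fluoro-7-iodoheptanoic acid.

6-fluoro-7-iodoheptanoic acid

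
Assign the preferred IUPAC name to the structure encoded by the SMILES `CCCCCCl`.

1-chloropentane

The longest carbon chain is 5 atoms: the parent is pentane.
Choose the numbering such that the substituent locant set {1} is lower than {5} at the first point of difference.
That gives a chloro group at C-1.
Putting it together: 1-chloropentane.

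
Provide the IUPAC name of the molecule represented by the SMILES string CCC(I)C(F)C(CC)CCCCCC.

The longest carbon chain is 11 atoms: the parent is undecane.
Number the chain so that the substituent locant set {3,4,5} is lower than {7,8,9} at the first point of difference.
With this numbering: an ethyl group at C-5; a fluoro group at C-4; an iodo group at C-3.
The substituents are ordered alphabetically, ignoring any di-/tri- multipliers.
Assembling the pieces gives 5-ethyl-4-fluoro-3-iodoundecane.

5-ethyl-4-fluoro-3-iodoundecane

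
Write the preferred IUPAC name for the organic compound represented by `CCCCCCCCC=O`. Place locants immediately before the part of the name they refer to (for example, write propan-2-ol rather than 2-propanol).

nonanal

Counting along the main chain through the –CHO group gives 9 carbons: the parent is nonane.
The highest-priority functional group is an aldehyde (terminal –CHO), so the name ends in -al.
Choose the numbering such that the aldehyde carbon is C-1 by definition.
Putting it together: nonanal.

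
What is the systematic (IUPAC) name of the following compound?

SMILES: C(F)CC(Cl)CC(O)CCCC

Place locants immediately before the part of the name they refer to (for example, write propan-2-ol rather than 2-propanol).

The longest carbon chain that includes the –OH group has 9 carbons, so the parent hydride is nonane.
The highest-priority functional group is an alcohol (–OH), so the name ends in -ol.
Choose the numbering such that the substituent locant set {1,3} is lower than {7,9} at the first point of difference.
This places the hydroxyl at C-5; a chloro group at C-3; a fluoro group at C-1.
Prefixes are listed alphabetically: chloro, fluoro.
The name is 3-chloro-1-fluorononan-5-ol.

3-chloro-1-fluorononan-5-ol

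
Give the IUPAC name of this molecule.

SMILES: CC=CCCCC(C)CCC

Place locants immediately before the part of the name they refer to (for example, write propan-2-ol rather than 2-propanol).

7-methyldec-2-ene

The longest chain bearing the multiple bond is 10 carbons long (decane).
The chain contains a C=C double bond, so the unsaturation ending is -ene.
The numbering direction is chosen so that numbering from this end puts the double bond at C-2 rather than C-8.
With this numbering: the double bond between C-2 and C-3; a methyl group at C-7.
Assembling the pieces gives 7-methyldec-2-ene.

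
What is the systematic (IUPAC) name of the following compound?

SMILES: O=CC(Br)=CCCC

The longest carbon chain that includes the –CHO group and the multiple bond has 6 carbons, so the parent hydride is hexane.
The principal characteristic group is an aldehyde (terminal –CHO), named with the suffix -al.
A C=C double bond in the chain gives the infix -ene-.
The numbering direction is chosen so that the aldehyde carbon is C-1 by definition.
With this numbering: the double bond between C-2 and C-3; a bromo group at C-2.
The name is 2-bromohex-2-enal.

2-bromohex-2-enal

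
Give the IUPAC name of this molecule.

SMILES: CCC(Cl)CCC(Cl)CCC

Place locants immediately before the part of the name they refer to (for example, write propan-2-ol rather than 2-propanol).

The parent chain contains 9 carbons (nonane).
The numbering direction is chosen so that the substituent locant set {3,6} is lower than {4,7} at the first point of difference.
This places chloro groups at C-3 and C-6.
Putting it together: 3,6-dichlorononane.

3,6-dichlorononane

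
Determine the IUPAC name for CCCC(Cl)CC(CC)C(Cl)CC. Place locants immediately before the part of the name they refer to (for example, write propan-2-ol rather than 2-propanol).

3,6-dichloro-4-ethylnonane

The parent chain contains 9 carbons (nonane).
The numbering direction is chosen so that the substituent locant set {3,4,6} is lower than {4,6,7} at the first point of difference.
That gives chloro groups at C-3 and C-6; an ethyl group at C-4.
Substituent prefixes are cited in alphabetical order (multiplying prefixes like di-/tri- are ignored for ordering).
Assembling the pieces gives 3,6-dichloro-4-ethylnonane.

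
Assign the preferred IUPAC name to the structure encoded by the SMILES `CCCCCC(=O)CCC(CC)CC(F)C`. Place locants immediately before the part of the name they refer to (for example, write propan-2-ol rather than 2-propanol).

9-ethyl-11-fluorododecan-6-one

The longest carbon chain that includes the carbonyl has 12 carbons, so the parent hydride is dodecane.
The principal characteristic group is a ketone (C=O on an internal carbon), named with the suffix -one.
The numbering direction is chosen so that numbering from this end puts the carbonyl group at C-6 rather than C-7.
That gives the carbonyl at C-6; an ethyl group at C-9; a fluoro group at C-11.
Substituent prefixes are cited in alphabetical order (multiplying prefixes like di-/tri- are ignored for ordering).
Putting it together: 9-ethyl-11-fluorododecan-6-one.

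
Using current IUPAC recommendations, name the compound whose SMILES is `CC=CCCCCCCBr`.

9-bromonon-2-ene

The longest chain bearing the multiple bond is 9 carbons long (nonane).
The chain contains a C=C double bond, so the unsaturation ending is -ene.
Choose the numbering such that numbering from this end puts the double bond at C-2 rather than C-7.
That gives the double bond between C-2 and C-3; a bromo group at C-9.
Assembling the pieces gives 9-bromonon-2-ene.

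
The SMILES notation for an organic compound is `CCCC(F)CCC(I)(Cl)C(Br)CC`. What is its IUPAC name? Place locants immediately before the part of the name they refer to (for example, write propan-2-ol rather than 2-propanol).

3-bromo-4-chloro-7-fluoro-4-iododecane

The longest carbon chain is 10 atoms: the parent is decane.
Number the chain so that the substituent locant set {3,4,4,7} is lower than {4,7,7,8} at the first point of difference.
With this numbering: a bromo group at C-3; a chloro group at C-4; a fluoro group at C-7; an iodo group at C-4.
Substituent prefixes are cited in alphabetical order (multiplying prefixes like di-/tri- are ignored for ordering).
Putting it together: 3-bromo-4-chloro-7-fluoro-4-iododecane.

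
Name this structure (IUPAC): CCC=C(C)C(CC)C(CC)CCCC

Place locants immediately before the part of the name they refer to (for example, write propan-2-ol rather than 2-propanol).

Counting along the main chain through the multiple bond gives 10 carbons: the parent is decane.
A C=C double bond in the chain gives the infix -ene-.
Choose the numbering such that numbering from this end puts the double bond at C-3 rather than C-7.
With this numbering: the double bond between C-3 and C-4; ethyl groups at C-5 and C-6; a methyl group at C-4.
Prefixes are listed alphabetically: ethyl, methyl.
Assembling the pieces gives 5,6-diethyl-4-methyldec-3-ene.

5,6-diethyl-4-methyldec-3-ene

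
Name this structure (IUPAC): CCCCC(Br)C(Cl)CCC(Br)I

The parent chain contains 9 carbons (nonane).
The numbering direction is chosen so that the substituent locant set {1,1,4,5} is lower than {5,6,9,9} at the first point of difference.
This places bromo groups at C-1 and C-5; a chloro group at C-4; an iodo group at C-1.
Prefixes are listed alphabetically: bromo, chloro, iodo.
The name is 1,5-dibromo-4-chloro-1-iodononane.

1,5-dibromo-4-chloro-1-iodononane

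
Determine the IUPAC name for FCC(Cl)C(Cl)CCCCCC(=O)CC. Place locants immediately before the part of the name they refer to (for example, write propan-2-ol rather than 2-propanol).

9,10-dichloro-11-fluoroundecan-3-one

Counting along the main chain through the carbonyl gives 11 carbons: the parent is undecane.
The highest-priority functional group is a ketone (C=O on an internal carbon), so the name ends in -one.
The numbering direction is chosen so that numbering from this end puts the carbonyl group at C-3 rather than C-9.
That gives the carbonyl at C-3; chloro groups at C-9 and C-10; a fluoro group at C-11.
Prefixes are listed alphabetically: chloro, fluoro.
Putting it together: 9,10-dichloro-11-fluoroundecan-3-one.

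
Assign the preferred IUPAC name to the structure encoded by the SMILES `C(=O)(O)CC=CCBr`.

5-bromopent-3-enoic acid

The longest chain bearing the –COOH group and the multiple bond is 5 carbons long (pentane).
A carboxylic acid (terminal –COOH) is the principal characteristic group, giving the suffix -oic acid.
There is one C=C double bond, indicated by the ending -ene.
Choose the numbering such that the carboxylic acid carbon is C-1 by definition.
With this numbering: the double bond between C-3 and C-4; a bromo group at C-5.
Assembling the pieces gives 5-bromopent-3-enoic acid.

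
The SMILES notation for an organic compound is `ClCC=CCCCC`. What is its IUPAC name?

The longest carbon chain that includes the multiple bond has 7 carbons, so the parent hydride is heptane.
There is one C=C double bond, indicated by the ending -ene.
Number the chain so that numbering from this end puts the double bond at C-2 rather than C-5.
That gives the double bond between C-2 and C-3; a chloro group at C-1.
Putting it together: 1-chlorohept-2-ene.

1-chlorohept-2-ene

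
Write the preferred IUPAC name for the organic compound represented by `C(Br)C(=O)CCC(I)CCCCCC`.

Counting along the main chain through the carbonyl gives 11 carbons: the parent is undecane.
A ketone (C=O on an internal carbon) is the principal characteristic group, giving the suffix -one.
The numbering direction is chosen so that numbering from this end puts the carbonyl group at C-2 rather than C-10.
That gives the carbonyl at C-2; a bromo group at C-1; an iodo group at C-5.
Prefixes are listed alphabetically: bromo, iodo.
Assembling the pieces gives 1-bromo-5-iodoundecan-2-one.

1-bromo-5-iodoundecan-2-one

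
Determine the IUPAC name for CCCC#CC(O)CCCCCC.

Counting along the main chain through the –OH group and the multiple bond gives 12 carbons: the parent is dodecane.
The principal characteristic group is an alcohol (–OH), named with the suffix -ol.
A C≡C triple bond in the chain gives the infix -yne-.
Number the chain so that numbering from this end puts the hydroxyl group at C-6 rather than C-7.
That gives the hydroxyl at C-6; the triple bond between C-4 and C-5.
The name is dodec-4-yn-6-ol.

dodec-4-yn-6-ol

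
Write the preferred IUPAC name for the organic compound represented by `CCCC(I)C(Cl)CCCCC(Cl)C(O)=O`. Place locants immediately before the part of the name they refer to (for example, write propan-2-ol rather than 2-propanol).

The longest chain bearing the –COOH group is 11 carbons long (undecane).
The highest-priority functional group is a carboxylic acid (terminal –COOH), so the name ends in -oic acid.
Choose the numbering such that the carboxylic acid carbon is C-1 by definition.
That gives chloro groups at C-2 and C-7; an iodo group at C-8.
Prefixes are listed alphabetically: chloro, iodo.
Putting it together: 2,7-dichloro-8-iodoundecanoic acid.

2,7-dichloro-8-iodoundecanoic acid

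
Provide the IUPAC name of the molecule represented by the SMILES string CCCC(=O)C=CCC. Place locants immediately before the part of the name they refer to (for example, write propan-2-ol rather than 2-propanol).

Counting along the main chain through the carbonyl and the multiple bond gives 8 carbons: the parent is octane.
The highest-priority functional group is a ketone (C=O on an internal carbon), so the name ends in -one.
The chain contains a C=C double bond, so the unsaturation ending is -ene.
Choose the numbering such that numbering from this end puts the carbonyl group at C-4 rather than C-5.
With this numbering: the carbonyl at C-4; the double bond between C-5 and C-6.
Assembling the pieces gives oct-5-en-4-one.

oct-5-en-4-one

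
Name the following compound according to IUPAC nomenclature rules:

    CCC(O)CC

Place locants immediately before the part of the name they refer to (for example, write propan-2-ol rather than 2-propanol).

Counting along the main chain through the –OH group gives 5 carbons: the parent is pentane.
The highest-priority functional group is an alcohol (–OH), so the name ends in -ol.
Both numbering directions give the same locant set; either may be used.
With this numbering: the hydroxyl at C-3.
Assembling the pieces gives pentan-3-ol.

pentan-3-ol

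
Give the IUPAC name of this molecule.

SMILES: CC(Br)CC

2-bromobutane

The longest carbon chain is 4 atoms: the parent is butane.
The numbering direction is chosen so that the substituent locant set {2} is lower than {3} at the first point of difference.
This places a bromo group at C-2.
Putting it together: 2-bromobutane.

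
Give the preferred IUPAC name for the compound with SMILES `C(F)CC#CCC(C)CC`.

1-fluoro-6-methyloct-3-yne

The longest carbon chain that includes the multiple bond has 8 carbons, so the parent hydride is octane.
There is one C≡C triple bond, indicated by the ending -yne.
Choose the numbering such that numbering from this end puts the triple bond at C-3 rather than C-5.
That gives the triple bond between C-3 and C-4; a fluoro group at C-1; a methyl group at C-6.
Prefixes are listed alphabetically: fluoro, methyl.
Putting it together: 1-fluoro-6-methyloct-3-yne.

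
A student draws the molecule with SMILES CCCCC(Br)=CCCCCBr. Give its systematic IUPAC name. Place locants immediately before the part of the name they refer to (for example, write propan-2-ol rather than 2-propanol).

1,6-dibromodec-5-ene

The longest chain bearing the multiple bond is 10 carbons long (decane).
There is one C=C double bond, indicated by the ending -ene.
Choose the numbering such that the substituent locant set {1,6} is lower than {5,10} at the first point of difference.
With this numbering: the double bond between C-5 and C-6; bromo groups at C-1 and C-6.
The name is 1,6-dibromodec-5-ene.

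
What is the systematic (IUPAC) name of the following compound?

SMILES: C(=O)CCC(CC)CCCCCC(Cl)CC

The longest chain bearing the –CHO group is 12 carbons long (dodecane).
The principal characteristic group is an aldehyde (terminal –CHO), named with the suffix -al.
Number the chain so that the aldehyde carbon is C-1 by definition.
That gives a chloro group at C-10; an ethyl group at C-4.
Prefixes are listed alphabetically: chloro, ethyl.
Putting it together: 10-chloro-4-ethyldodecanal.

10-chloro-4-ethyldodecanal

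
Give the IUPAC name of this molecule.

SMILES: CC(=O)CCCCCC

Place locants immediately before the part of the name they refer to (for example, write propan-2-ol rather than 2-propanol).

octan-2-one

Counting along the main chain through the carbonyl gives 8 carbons: the parent is octane.
The highest-priority functional group is a ketone (C=O on an internal carbon), so the name ends in -one.
Number the chain so that numbering from this end puts the carbonyl group at C-2 rather than C-7.
That gives the carbonyl at C-2.
The name is octan-2-one.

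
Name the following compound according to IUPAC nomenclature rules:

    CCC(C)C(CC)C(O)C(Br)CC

Counting along the main chain through the –OH group gives 8 carbons: the parent is octane.
The highest-priority functional group is an alcohol (–OH), so the name ends in -ol.
The numbering direction is chosen so that numbering from this end puts the hydroxyl group at C-4 rather than C-5.
With this numbering: the hydroxyl at C-4; a bromo group at C-3; an ethyl group at C-5; a methyl group at C-6.
Prefixes are listed alphabetically: bromo, ethyl, methyl.
The name is 3-bromo-5-ethyl-6-methyloctan-4-ol.

3-bromo-5-ethyl-6-methyloctan-4-ol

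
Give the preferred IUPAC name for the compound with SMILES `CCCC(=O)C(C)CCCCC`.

The longest carbon chain that includes the carbonyl has 10 carbons, so the parent hydride is decane.
The highest-priority functional group is a ketone (C=O on an internal carbon), so the name ends in -one.
The numbering direction is chosen so that numbering from this end puts the carbonyl group at C-4 rather than C-7.
With this numbering: the carbonyl at C-4; a methyl group at C-5.
Assembling the pieces gives 5-methyldecan-4-one.

5-methyldecan-4-one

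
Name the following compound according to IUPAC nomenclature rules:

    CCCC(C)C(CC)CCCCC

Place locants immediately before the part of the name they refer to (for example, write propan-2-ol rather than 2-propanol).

The parent chain contains 10 carbons (decane).
The numbering direction is chosen so that the substituent locant set {4,5} is lower than {6,7} at the first point of difference.
This places an ethyl group at C-5; a methyl group at C-4.
Substituent prefixes are cited in alphabetical order (multiplying prefixes like di-/tri- are ignored for ordering).
The name is 5-ethyl-4-methyldecane.

5-ethyl-4-methyldecane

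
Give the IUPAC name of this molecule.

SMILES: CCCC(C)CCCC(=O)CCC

The longest carbon chain that includes the carbonyl has 11 carbons, so the parent hydride is undecane.
The highest-priority functional group is a ketone (C=O on an internal carbon), so the name ends in -one.
The numbering direction is chosen so that numbering from this end puts the carbonyl group at C-4 rather than C-8.
With this numbering: the carbonyl at C-4; a methyl group at C-8.
Assembling the pieces gives 8-methylundecan-4-one.

8-methylundecan-4-one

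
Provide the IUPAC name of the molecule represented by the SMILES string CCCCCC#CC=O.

The longest carbon chain that includes the –CHO group and the multiple bond has 8 carbons, so the parent hydride is octane.
The principal characteristic group is an aldehyde (terminal –CHO), named with the suffix -al.
The chain contains a C≡C triple bond, so the unsaturation ending is -yne.
The numbering direction is chosen so that the aldehyde carbon is C-1 by definition.
With this numbering: the triple bond between C-2 and C-3.
Assembling the pieces gives oct-2-ynal.

oct-2-ynal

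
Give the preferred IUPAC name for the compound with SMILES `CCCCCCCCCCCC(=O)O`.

dodecanoic acid

The longest chain bearing the –COOH group is 12 carbons long (dodecane).
A carboxylic acid (terminal –COOH) is the principal characteristic group, giving the suffix -oic acid.
Choose the numbering such that the carboxylic acid carbon is C-1 by definition.
Assembling the pieces gives dodecanoic acid.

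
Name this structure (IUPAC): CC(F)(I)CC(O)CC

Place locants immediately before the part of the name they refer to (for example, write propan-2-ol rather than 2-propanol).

5-fluoro-5-iodohexan-3-ol

The longest carbon chain that includes the –OH group has 6 carbons, so the parent hydride is hexane.
An alcohol (–OH) is the principal characteristic group, giving the suffix -ol.
Number the chain so that numbering from this end puts the hydroxyl group at C-3 rather than C-4.
That gives the hydroxyl at C-3; a fluoro group at C-5; an iodo group at C-5.
Prefixes are listed alphabetically: fluoro, iodo.
Putting it together: 5-fluoro-5-iodohexan-3-ol.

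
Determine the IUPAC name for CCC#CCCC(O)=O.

The longest carbon chain that includes the –COOH group and the multiple bond has 7 carbons, so the parent hydride is heptane.
The highest-priority functional group is a carboxylic acid (terminal –COOH), so the name ends in -oic acid.
The chain contains a C≡C triple bond, so the unsaturation ending is -yne.
Number the chain so that the carboxylic acid carbon is C-1 by definition.
That gives the triple bond between C-4 and C-5.
Assembling the pieces gives hept-4-ynoic acid.

hept-4-ynoic acid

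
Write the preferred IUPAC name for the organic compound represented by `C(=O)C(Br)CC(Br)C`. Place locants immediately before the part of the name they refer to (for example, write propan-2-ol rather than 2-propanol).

The longest chain bearing the –CHO group is 5 carbons long (pentane).
The principal characteristic group is an aldehyde (terminal –CHO), named with the suffix -al.
Number the chain so that the aldehyde carbon is C-1 by definition.
This places bromo groups at C-2 and C-4.
The name is 2,4-dibromopentanal.

2,4-dibromopentanal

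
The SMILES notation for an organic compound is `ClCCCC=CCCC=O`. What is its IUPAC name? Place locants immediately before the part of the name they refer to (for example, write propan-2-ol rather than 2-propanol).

The longest chain bearing the –CHO group and the multiple bond is 8 carbons long (octane).
The principal characteristic group is an aldehyde (terminal –CHO), named with the suffix -al.
A C=C double bond in the chain gives the infix -ene-.
Choose the numbering such that the aldehyde carbon is C-1 by definition.
With this numbering: the double bond between C-4 and C-5; a chloro group at C-8.
Putting it together: 8-chlorooct-4-enal.

8-chlorooct-4-enal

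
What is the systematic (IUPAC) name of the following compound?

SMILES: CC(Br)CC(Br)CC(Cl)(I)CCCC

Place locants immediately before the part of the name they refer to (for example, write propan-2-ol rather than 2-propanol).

The longest carbon chain is 10 atoms: the parent is decane.
The numbering direction is chosen so that the substituent locant set {2,4,6,6} is lower than {5,5,7,9} at the first point of difference.
With this numbering: bromo groups at C-2 and C-4; a chloro group at C-6; an iodo group at C-6.
The substituents are ordered alphabetically, ignoring any di-/tri- multipliers.
The name is 2,4-dibromo-6-chloro-6-iododecane.

2,4-dibromo-6-chloro-6-iododecane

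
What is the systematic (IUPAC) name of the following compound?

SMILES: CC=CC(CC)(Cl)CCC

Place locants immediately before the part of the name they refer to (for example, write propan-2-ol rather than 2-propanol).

4-chloro-4-ethylhept-2-ene

Counting along the main chain through the multiple bond gives 7 carbons: the parent is heptane.
A C=C double bond in the chain gives the infix -ene-.
Number the chain so that numbering from this end puts the double bond at C-2 rather than C-5.
With this numbering: the double bond between C-2 and C-3; a chloro group at C-4; an ethyl group at C-4.
The substituents are ordered alphabetically, ignoring any di-/tri- multipliers.
Putting it together: 4-chloro-4-ethylhept-2-ene.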